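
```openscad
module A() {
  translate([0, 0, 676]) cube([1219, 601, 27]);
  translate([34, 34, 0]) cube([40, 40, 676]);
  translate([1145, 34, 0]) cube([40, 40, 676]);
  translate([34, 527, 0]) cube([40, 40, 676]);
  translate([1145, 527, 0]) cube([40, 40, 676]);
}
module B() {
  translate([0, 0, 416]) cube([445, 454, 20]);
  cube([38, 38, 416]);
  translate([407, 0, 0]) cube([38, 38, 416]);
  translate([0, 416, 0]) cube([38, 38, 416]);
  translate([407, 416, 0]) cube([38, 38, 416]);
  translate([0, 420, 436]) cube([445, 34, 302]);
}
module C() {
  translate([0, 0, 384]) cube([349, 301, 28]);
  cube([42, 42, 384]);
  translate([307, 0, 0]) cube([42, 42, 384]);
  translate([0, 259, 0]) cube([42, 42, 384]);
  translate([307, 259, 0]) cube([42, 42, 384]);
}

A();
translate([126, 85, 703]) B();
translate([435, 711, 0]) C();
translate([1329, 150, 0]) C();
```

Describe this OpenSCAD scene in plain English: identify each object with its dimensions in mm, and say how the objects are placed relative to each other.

A is a table with a 1219×601 mm rectangular top, 27 mm thick, top surface at z = 703 mm, supported by four 40×40 mm square legs, each inset 34 mm from the nearest pair of top edges, running from the floor.

B is a chair. The seat is a 445×454×20 mm slab with its top at z = 436 mm, on four 38×38 mm corner legs (flush with the seat edges, standing on z = 0). A flat backrest 34 mm thick, 302 mm tall, spans the full seat width and rises from the seat top along its +y edge, rear face flush with the rear of the seat.

C is a simple wooden stool: a rectangular seat 349 mm (x) by 301 mm (y), 28 mm thick, top face at z = 412 mm, on four square legs, each 42×42 mm in cross-section. The legs rest on z = 0, each flush with a corner of the seat.

The chair is on top of the table. Two stools sit around the table at the +y, +x sides.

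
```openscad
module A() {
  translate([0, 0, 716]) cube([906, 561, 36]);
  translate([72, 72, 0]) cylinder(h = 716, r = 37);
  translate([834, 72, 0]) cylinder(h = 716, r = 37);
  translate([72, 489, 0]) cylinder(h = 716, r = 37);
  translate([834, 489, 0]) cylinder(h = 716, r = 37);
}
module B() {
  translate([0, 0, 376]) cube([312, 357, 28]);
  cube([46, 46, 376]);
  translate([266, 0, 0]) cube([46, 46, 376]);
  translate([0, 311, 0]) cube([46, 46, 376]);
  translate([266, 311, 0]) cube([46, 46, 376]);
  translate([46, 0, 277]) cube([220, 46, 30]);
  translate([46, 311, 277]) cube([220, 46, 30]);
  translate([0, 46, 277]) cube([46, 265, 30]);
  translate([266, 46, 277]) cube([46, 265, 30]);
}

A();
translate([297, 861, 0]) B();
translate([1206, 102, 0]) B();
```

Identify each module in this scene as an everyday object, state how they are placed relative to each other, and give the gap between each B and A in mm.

A is a table. B is a stool. Two stools sit around the table at the +y, +x sides. The gap between each stool and the table is 300 mm.

Each stool's nearest face is 300 mm from the table's bounding box.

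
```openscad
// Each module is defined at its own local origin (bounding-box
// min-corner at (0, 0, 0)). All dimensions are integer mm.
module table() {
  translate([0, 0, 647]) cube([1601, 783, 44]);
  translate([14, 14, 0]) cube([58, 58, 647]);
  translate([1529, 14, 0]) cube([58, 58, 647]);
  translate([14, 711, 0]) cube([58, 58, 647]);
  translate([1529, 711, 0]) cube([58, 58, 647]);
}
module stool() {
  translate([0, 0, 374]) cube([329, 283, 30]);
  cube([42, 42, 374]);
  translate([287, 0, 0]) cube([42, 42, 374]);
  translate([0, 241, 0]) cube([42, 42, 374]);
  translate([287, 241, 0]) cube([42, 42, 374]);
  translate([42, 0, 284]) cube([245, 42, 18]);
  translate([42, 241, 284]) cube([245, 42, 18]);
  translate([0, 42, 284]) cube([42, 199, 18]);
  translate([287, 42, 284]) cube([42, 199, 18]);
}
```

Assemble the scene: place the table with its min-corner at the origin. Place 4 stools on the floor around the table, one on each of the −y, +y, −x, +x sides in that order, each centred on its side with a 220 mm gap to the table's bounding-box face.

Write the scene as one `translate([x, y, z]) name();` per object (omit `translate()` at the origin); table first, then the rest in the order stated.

table();
translate([636, -503, 0]) stool();
translate([636, 1003, 0]) stool();
translate([-549, 250, 0]) stool();
translate([1821, 250, 0]) stool();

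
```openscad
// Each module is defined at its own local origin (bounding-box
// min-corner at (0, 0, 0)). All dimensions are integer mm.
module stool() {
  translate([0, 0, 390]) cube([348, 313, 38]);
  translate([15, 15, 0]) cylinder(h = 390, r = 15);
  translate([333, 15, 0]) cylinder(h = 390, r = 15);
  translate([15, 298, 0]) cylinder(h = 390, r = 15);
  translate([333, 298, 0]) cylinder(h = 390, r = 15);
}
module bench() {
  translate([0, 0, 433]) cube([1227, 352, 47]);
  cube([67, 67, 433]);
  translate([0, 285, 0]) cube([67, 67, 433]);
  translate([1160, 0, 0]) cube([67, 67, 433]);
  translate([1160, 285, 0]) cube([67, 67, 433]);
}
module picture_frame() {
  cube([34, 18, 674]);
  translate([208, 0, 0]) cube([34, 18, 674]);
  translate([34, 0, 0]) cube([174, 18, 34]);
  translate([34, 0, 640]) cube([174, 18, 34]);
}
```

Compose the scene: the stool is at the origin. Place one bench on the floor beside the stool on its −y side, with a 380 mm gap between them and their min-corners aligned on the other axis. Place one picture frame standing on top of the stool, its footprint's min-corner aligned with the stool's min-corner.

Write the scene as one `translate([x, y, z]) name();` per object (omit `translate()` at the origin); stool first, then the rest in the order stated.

stool();
translate([0, -732, 0]) bench();
translate([0, 0, 428]) picture_frame();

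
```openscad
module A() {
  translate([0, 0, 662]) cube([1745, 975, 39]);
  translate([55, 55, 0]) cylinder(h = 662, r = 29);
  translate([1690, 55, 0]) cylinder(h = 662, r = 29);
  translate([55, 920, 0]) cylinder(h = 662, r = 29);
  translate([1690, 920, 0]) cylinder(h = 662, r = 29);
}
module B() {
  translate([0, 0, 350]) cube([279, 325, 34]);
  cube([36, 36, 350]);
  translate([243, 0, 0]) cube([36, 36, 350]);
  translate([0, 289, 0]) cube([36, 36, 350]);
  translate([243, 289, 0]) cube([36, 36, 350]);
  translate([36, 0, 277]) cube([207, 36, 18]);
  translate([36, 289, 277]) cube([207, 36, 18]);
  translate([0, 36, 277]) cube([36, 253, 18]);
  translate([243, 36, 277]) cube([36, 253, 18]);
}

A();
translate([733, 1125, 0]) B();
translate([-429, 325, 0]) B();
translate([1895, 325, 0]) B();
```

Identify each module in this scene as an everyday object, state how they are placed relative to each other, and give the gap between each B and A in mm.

A is a table. B is a stool. Three stools sit around the table at the +y, −x, +x sides. The gap between each stool and the table is 150 mm.

Each stool's nearest face is 150 mm from the table's bounding box.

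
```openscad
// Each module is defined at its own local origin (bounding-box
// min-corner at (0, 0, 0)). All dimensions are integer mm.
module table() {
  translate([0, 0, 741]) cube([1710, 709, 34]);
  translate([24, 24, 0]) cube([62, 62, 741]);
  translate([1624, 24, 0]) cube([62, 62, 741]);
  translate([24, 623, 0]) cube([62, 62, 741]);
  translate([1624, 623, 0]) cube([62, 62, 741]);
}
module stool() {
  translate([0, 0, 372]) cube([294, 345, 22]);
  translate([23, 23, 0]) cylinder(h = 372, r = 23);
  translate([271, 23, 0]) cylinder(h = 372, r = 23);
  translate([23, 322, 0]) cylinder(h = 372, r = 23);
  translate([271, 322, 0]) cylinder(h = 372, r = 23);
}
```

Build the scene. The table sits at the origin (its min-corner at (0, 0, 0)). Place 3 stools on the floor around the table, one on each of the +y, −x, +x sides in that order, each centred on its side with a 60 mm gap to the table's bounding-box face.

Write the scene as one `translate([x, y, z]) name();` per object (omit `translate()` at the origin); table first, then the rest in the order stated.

table();
translate([708, 769, 0]) stool();
translate([-354, 182, 0]) stool();
translate([1770, 182, 0]) stool();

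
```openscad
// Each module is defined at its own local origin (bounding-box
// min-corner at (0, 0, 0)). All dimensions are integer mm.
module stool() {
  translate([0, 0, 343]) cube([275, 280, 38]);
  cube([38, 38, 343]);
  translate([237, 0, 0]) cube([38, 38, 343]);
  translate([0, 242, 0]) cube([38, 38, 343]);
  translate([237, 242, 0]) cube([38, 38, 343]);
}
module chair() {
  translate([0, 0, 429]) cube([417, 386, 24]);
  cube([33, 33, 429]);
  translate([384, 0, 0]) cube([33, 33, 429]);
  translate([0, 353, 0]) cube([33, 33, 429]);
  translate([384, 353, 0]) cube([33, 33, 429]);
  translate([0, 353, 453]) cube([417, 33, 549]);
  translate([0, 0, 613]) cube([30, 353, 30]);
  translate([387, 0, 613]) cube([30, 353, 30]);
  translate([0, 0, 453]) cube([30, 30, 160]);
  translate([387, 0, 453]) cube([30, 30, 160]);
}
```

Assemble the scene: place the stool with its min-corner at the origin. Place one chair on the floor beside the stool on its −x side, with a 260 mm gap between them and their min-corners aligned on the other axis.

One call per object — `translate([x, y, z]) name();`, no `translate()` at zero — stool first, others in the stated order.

stool();
translate([-677, 0, 0]) chair();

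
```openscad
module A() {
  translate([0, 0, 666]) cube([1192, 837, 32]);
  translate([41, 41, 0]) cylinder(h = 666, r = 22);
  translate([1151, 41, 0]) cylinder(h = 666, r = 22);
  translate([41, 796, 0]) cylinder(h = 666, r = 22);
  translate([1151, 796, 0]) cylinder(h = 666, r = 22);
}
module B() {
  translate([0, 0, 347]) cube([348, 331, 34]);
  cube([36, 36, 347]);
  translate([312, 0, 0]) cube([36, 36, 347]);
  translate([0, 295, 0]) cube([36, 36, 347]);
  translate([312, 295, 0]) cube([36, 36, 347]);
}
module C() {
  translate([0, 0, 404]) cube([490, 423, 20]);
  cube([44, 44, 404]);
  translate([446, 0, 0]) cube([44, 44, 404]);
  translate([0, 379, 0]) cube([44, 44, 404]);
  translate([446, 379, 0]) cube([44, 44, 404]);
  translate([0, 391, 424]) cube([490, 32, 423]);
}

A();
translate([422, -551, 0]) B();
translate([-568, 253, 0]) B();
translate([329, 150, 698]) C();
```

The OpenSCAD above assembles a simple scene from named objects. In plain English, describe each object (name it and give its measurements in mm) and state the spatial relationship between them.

A is a table with a 1192×837 mm rectangular top, 32 mm thick, top surface at z = 698 mm, supported by four round legs of 44 mm diameter, each leg's bounding box inset 19 mm from the nearest pair of top edges, running from the floor.

B is a simple wooden stool: a rectangular seat 348 mm (x) by 331 mm (y), 34 mm thick, top face at z = 381 mm, on four square legs, each 36×36 mm in cross-section. The legs rest on z = 0, each flush with a corner of the seat.

C is a chair: 490×423 mm seat, 20 mm thick, top at z = 424 mm, on four 44 mm square corner legs flush with the seat edges. A 32 mm thick backrest slab spans the full seat width, extending 423 mm above the seat top, its back face flush with the seat's +y edge.

Two stools sit around the table at the −y, −x sides. The chair is on top of the table.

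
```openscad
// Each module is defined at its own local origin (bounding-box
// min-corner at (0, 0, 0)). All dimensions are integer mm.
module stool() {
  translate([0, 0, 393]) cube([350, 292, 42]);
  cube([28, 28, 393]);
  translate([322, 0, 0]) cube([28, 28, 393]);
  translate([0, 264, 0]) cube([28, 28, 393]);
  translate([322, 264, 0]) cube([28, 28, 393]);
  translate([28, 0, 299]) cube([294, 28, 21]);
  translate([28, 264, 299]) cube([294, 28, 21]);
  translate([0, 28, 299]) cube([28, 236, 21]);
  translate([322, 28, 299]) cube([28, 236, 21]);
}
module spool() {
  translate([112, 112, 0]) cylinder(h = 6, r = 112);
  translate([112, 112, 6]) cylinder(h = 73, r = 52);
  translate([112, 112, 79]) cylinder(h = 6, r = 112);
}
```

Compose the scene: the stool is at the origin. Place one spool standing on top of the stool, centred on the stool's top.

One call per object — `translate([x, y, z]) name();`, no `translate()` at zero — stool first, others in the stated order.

stool();
translate([63, 34, 435]) spool();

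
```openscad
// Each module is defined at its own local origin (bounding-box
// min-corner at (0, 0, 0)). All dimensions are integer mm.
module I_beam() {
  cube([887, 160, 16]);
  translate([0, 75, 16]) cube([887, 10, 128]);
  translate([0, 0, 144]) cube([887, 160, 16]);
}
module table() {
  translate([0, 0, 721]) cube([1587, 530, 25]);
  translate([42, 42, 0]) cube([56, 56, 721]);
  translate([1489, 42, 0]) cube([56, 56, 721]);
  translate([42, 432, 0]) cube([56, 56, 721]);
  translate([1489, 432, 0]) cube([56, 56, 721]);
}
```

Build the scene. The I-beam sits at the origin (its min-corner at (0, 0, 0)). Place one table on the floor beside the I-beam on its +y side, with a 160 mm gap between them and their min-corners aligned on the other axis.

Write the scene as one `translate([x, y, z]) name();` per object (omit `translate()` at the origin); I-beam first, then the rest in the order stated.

I_beam();
translate([0, 320, 0]) table();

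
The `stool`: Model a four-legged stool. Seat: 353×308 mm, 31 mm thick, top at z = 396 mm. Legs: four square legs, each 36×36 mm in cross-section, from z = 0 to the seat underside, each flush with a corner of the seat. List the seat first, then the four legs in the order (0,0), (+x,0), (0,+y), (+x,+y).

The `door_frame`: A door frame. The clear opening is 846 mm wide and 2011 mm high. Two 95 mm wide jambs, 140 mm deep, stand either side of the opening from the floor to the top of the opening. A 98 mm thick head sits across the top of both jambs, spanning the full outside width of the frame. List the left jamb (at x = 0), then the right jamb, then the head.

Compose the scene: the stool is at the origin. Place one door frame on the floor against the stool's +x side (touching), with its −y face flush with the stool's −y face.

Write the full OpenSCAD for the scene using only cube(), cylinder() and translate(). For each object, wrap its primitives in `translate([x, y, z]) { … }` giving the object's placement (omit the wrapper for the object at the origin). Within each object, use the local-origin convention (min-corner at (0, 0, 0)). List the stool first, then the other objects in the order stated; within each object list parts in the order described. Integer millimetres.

translate([0, 0, 365]) cube([353, 308, 31]);
cube([36, 36, 365]);
translate([317, 0, 0]) cube([36, 36, 365]);
translate([0, 272, 0]) cube([36, 36, 365]);
translate([317, 272, 0]) cube([36, 36, 365]);
translate([353, 0, 0]) {
  cube([95, 140, 2011]);
  translate([941, 0, 0]) cube([95, 140, 2011]);
  translate([0, 0, 2011]) cube([1036, 140, 98]);
}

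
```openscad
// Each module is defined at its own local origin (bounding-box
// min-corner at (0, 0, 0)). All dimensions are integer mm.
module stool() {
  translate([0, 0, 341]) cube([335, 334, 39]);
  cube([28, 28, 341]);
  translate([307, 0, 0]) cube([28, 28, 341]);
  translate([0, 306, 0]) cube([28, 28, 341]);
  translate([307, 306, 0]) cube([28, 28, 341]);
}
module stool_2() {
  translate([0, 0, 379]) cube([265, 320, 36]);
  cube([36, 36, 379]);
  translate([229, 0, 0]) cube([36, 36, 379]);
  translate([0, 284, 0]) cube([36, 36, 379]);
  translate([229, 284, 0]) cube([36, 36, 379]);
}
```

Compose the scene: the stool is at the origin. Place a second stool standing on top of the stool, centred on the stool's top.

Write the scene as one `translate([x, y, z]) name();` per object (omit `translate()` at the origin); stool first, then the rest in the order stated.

stool();
translate([35, 7, 380]) stool_2();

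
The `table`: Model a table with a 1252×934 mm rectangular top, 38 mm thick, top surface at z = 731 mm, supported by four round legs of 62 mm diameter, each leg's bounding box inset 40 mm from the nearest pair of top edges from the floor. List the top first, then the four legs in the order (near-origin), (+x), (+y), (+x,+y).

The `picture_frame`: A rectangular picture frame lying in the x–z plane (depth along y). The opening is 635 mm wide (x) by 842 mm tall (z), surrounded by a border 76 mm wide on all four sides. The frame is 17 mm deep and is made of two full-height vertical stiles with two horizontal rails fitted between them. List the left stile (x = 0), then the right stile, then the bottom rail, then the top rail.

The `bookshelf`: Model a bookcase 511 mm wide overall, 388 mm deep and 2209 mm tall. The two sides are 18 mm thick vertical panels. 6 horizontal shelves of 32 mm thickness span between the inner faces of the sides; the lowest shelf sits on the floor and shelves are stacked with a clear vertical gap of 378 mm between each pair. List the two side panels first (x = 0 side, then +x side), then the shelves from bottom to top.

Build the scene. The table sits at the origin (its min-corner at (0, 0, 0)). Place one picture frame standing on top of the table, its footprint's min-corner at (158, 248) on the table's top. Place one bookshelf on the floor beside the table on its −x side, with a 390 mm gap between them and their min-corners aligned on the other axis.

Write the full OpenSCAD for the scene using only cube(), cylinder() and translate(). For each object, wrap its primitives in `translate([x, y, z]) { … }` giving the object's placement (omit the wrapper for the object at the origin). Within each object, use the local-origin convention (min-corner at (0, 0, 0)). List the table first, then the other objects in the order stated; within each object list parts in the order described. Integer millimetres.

translate([0, 0, 693]) cube([1252, 934, 38]);
translate([71, 71, 0]) cylinder(h = 693, r = 31);
translate([1181, 71, 0]) cylinder(h = 693, r = 31);
translate([71, 863, 0]) cylinder(h = 693, r = 31);
translate([1181, 863, 0]) cylinder(h = 693, r = 31);
translate([158, 248, 731]) {
  cube([76, 17, 994]);
  translate([711, 0, 0]) cube([76, 17, 994]);
  translate([76, 0, 0]) cube([635, 17, 76]);
  translate([76, 0, 918]) cube([635, 17, 76]);
}
translate([-901, 0, 0]) {
  cube([18, 388, 2209]);
  translate([493, 0, 0]) cube([18, 388, 2209]);
  translate([18, 0, 0]) cube([475, 388, 32]);
  translate([18, 0, 410]) cube([475, 388, 32]);
  translate([18, 0, 820]) cube([475, 388, 32]);
  translate([18, 0, 1230]) cube([475, 388, 32]);
  translate([18, 0, 1640]) cube([475, 388, 32]);
  translate([18, 0, 2050]) cube([475, 388, 32]);
}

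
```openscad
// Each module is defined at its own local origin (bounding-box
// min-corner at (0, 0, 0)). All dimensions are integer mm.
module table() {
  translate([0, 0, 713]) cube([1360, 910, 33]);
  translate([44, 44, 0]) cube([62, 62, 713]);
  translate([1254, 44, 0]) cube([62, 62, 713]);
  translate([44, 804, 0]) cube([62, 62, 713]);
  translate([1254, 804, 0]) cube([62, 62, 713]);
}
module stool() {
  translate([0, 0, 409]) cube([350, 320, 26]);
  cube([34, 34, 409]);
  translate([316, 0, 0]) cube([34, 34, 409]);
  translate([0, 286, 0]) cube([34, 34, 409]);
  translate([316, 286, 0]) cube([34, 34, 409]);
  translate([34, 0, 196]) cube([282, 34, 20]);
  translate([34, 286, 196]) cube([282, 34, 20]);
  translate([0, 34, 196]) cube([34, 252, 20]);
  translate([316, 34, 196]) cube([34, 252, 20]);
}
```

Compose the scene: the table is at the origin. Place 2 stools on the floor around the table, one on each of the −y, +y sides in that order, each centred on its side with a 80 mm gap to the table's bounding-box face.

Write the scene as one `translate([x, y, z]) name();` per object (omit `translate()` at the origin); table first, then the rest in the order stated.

table();
translate([505, -400, 0]) stool();
translate([505, 990, 0]) stool();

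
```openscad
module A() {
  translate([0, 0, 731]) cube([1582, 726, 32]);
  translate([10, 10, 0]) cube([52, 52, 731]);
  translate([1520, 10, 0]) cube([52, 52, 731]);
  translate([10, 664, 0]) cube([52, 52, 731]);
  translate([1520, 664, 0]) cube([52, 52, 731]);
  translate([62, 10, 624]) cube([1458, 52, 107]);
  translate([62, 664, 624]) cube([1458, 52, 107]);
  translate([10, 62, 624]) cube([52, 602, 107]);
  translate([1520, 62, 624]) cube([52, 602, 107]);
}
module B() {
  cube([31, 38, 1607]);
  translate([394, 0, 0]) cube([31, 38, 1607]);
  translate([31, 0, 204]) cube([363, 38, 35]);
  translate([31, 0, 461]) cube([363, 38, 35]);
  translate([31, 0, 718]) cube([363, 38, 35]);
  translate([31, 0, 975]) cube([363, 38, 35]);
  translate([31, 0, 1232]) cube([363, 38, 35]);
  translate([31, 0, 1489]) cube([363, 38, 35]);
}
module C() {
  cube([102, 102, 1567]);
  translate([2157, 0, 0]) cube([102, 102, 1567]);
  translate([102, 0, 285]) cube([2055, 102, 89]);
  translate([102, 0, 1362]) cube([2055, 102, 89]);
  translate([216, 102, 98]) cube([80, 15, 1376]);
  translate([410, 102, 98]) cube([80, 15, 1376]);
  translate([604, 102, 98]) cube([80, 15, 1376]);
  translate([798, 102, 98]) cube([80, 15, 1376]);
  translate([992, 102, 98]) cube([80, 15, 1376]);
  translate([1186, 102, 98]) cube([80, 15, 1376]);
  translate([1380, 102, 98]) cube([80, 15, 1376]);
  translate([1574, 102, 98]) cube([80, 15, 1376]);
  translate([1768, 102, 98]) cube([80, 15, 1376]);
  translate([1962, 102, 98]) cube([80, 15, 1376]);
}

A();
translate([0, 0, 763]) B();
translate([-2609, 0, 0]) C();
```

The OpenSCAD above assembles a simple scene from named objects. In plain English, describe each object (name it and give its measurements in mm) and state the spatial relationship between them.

A is a rectangular dining table. The top is 1582×726×32 mm with its upper surface at z = 763 mm. It stands on four 52×52 mm square legs, each inset 10 mm from the nearest pair of top edges, running from the floor to the underside of the top. Four apron rails, 52 mm thick and 107 mm tall, run between adjacent legs with their top edges flush with the underside of the top and their outer faces flush with the legs' outer faces.

B is a wooden ladder with two side rails of 31×38 mm section and 1607 mm height, set 425 mm apart overall. Between them run 6 rectangular rungs (38 mm deep, 35 mm thick), front faces flush with the rails' −y face. The bottom of the first rung is 204 mm above the floor and each subsequent rung is 257 mm higher than the one below.

C is a fence section. Two 102×102 mm posts, 1567 mm tall, stand on the floor with a clear span of 2055 mm between their inner faces. Two horizontal rails of 102×89 mm section span the gap between the posts with their undersides at z = 285 mm and z = 1362 mm, flush with the posts' −y face. 10 pickets, each 80 mm wide, 15 mm thick and 1376 mm tall, are fixed to the +y face of the rails with their bottoms at z = 98 mm, evenly spaced across the span with equal gaps (rounded down to the nearest mm) at the −x end and between each pair — any rounding remainder accumulates at the +x end.

The ladder is on top of the table. The fence section is on the floor beside the table on its −x side.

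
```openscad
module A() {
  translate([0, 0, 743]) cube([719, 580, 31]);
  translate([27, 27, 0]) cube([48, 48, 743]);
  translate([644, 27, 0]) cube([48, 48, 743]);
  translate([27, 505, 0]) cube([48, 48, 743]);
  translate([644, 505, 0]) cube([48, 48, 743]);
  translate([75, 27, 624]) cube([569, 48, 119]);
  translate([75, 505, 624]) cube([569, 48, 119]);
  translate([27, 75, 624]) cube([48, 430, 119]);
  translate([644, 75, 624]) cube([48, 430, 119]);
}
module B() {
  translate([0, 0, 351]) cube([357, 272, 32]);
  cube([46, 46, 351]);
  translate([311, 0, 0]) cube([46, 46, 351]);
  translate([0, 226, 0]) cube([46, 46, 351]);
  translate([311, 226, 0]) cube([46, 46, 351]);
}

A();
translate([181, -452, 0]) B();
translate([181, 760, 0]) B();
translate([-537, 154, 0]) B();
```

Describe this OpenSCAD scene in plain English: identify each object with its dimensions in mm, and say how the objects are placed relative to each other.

A is a table with a 719×580 mm rectangular top, 31 mm thick, top surface at z = 774 mm, supported by four 48×48 mm square legs, each inset 27 mm from the nearest pair of top edges, running from the floor. Four apron rails, 48 mm thick and 119 mm tall, run between adjacent legs with their top edges flush with the underside of the top and their outer faces flush with the legs' outer faces.

B is a four-legged stool. The seat is 357×272 mm, 32 mm thick, top at z = 383 mm. It stands on four square legs, each 46×46 mm in cross-section, from z = 0 to the seat underside, each flush with a corner of the seat.

Three stools sit around the table at the −y, +y, −x sides.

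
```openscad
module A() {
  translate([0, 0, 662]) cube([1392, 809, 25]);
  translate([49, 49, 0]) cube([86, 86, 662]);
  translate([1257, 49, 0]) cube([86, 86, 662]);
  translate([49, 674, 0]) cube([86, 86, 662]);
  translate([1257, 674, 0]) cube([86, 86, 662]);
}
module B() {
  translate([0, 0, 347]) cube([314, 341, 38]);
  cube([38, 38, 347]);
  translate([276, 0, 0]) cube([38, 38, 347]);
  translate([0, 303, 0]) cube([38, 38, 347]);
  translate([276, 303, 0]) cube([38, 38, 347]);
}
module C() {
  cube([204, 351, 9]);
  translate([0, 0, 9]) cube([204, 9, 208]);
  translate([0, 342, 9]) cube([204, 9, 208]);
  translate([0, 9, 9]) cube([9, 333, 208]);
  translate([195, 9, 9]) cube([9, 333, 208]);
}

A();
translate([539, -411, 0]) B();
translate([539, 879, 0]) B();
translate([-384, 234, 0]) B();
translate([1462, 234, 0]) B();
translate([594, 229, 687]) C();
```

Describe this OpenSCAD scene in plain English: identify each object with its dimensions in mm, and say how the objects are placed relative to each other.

A is a table with a 1392×809 mm rectangular top, 25 mm thick, top surface at z = 687 mm, supported by four 86×86 mm square legs, each inset 49 mm from the nearest pair of top edges, running from the floor.

B is a simple wooden stool: a rectangular seat 314 mm (x) by 341 mm (y), 38 mm thick, top face at z = 385 mm, on four square legs, each 38×38 mm in cross-section. The legs rest on z = 0, each flush with a corner of the seat.

C is an open-topped rectangular box: outside dimensions 204×351×217 mm, with a uniform wall and base thickness of 9 mm. The base is a full 204×351 slab on the floor; four walls sit on top of the base. The front and back walls (the −y and +y sides) span the full width; the two side walls fit between them.

Four stools sit around the table at the −y, +y, −x, +x sides. The open box is on top of the table, centred.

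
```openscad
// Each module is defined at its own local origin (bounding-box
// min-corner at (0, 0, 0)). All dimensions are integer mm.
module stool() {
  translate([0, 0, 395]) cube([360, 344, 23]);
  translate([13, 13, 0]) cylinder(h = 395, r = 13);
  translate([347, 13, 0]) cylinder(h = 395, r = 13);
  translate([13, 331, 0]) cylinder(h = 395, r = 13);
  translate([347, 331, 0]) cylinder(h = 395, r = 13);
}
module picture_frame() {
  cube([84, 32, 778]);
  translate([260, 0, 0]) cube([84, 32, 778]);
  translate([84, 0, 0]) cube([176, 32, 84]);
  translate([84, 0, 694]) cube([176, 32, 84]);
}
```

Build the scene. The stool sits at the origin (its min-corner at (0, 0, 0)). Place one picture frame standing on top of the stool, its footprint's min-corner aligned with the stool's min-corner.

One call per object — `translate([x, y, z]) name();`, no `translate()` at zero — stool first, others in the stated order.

stool();
translate([0, 0, 418]) picture_frame();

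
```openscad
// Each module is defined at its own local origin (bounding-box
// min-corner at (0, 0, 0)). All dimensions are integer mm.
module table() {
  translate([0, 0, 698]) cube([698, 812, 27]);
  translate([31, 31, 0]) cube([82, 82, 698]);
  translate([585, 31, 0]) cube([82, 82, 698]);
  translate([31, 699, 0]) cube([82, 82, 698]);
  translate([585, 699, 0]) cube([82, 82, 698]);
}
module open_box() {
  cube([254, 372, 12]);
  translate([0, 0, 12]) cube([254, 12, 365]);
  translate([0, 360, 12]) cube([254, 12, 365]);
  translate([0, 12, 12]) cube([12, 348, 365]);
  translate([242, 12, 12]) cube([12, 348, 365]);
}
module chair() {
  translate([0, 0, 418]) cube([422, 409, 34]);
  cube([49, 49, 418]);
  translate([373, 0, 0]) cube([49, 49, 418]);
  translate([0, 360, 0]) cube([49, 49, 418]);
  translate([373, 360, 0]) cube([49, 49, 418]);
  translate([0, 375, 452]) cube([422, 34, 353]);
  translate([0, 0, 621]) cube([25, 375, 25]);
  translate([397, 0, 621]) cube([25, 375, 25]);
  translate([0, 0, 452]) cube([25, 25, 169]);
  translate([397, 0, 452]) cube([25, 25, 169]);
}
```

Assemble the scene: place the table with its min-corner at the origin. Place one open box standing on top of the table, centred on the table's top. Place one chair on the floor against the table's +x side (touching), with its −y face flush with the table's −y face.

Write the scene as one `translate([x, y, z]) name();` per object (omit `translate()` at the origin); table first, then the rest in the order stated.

table();
translate([222, 220, 725]) open_box();
translate([698, 0, 0]) chair();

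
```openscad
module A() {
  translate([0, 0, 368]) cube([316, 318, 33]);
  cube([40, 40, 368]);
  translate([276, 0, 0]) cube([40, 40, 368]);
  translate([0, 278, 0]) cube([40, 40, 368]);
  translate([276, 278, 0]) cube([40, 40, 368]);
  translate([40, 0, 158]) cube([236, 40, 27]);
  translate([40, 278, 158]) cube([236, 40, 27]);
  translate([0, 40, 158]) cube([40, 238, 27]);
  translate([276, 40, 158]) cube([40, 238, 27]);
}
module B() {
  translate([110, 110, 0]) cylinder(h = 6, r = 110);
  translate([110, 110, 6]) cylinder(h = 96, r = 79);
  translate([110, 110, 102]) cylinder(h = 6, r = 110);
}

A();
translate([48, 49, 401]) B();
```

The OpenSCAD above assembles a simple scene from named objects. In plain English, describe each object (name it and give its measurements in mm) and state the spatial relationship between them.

A is a four-legged stool. The seat is a 316×318×33 mm slab whose top surface is at z = 401 mm; four square legs, each 40×40 mm in cross-section, run from the floor (z = 0) to the underside of the seat, each flush with a corner of the seat. Four stretchers, 40 mm wide and 27 mm tall, connect adjacent legs with their undersides at z = 158 mm, each running between the inner faces of the legs it joins and aligned with the legs' outer faces on the other axis.

B is a spool: two coaxial disc flanges of radius 110 mm and thickness 6 mm, joined by a core cylinder of radius 79 mm and height 96 mm. The lower flange rests on z = 0 and the three cylinders share a vertical axis.

The spool is on top of the stool, centred.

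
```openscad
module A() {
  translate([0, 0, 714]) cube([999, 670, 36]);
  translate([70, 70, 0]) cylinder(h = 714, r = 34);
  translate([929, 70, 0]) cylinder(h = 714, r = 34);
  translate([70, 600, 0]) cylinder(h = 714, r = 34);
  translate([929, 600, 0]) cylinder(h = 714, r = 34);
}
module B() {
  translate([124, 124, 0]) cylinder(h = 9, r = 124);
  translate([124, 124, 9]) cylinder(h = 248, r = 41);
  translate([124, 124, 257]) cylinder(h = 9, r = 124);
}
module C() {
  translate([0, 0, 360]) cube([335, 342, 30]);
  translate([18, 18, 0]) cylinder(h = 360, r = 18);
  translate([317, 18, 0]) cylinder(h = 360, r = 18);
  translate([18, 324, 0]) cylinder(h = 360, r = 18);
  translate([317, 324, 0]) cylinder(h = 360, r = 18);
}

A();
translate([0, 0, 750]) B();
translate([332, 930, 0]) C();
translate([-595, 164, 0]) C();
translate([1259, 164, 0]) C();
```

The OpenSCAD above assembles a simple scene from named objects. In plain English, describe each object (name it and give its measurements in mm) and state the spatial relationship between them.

A is a rectangular dining table. The top is 999×670×36 mm with its upper surface at z = 750 mm. It stands on four round legs of 68 mm diameter, each leg's bounding box inset 36 mm from the nearest pair of top edges, running from the floor to the underside of the top.

B is a spool: two coaxial disc flanges of radius 124 mm and thickness 9 mm, joined by a core cylinder of radius 41 mm and height 248 mm. The lower flange rests on z = 0 and the three cylinders share a vertical axis.

C is a four-legged stool. The seat is a 335×342×30 mm slab whose top surface is at z = 390 mm; four round legs, each 36 mm in diameter, run from the floor (z = 0) to the underside of the seat, each leg's axis is inset half a diameter from the nearest pair of seat edges (so the leg's bounding box is flush with the corner).

The spool is on top of the table. Three stools sit around the table at the +y, −x, +x sides.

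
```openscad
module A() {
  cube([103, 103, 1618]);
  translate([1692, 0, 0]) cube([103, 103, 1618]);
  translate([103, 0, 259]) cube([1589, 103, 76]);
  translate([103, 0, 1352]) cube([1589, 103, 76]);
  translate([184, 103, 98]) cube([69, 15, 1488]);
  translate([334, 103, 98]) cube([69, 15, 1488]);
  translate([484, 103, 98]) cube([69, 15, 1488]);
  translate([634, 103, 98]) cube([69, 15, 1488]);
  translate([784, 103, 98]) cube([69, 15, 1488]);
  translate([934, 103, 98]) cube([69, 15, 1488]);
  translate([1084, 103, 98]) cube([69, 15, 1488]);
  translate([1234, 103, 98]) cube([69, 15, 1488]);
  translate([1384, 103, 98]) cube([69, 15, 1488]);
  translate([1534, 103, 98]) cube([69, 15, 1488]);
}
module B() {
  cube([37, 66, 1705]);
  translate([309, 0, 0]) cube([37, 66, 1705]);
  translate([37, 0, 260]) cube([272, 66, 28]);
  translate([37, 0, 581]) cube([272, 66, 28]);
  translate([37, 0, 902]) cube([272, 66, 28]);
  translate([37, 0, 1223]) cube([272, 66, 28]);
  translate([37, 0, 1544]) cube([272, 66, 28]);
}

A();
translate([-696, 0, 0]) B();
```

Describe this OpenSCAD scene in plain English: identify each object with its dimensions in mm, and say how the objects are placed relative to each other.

A is a fence section. Two 103×103 mm posts, 1618 mm tall, stand on the floor with a clear span of 1589 mm between their inner faces. Two horizontal rails of 103×76 mm section span the gap between the posts with their undersides at z = 259 mm and z = 1352 mm, flush with the posts' −y face. 10 pickets, each 69 mm wide, 15 mm thick and 1488 mm tall, are fixed to the +y face of the rails with their bottoms at z = 98 mm, evenly spaced across the span with equal gaps (rounded down to the nearest mm) at the −x end and between each pair — any rounding remainder accumulates at the +x end.

B is a straight ladder. Two 37×66 mm vertical rails, 1705 mm tall, stand 346 mm apart (outside-to-outside) with their front faces coplanar on the −y side. 5 rungs, each 66 mm deep and 28 mm tall, span between the inner faces of the rails, front faces flush with the rails. The lowest rung's underside is at z = 260 mm and rungs are spaced 321 mm apart (underside to underside).

The ladder is on the floor beside the fence section on its −x side.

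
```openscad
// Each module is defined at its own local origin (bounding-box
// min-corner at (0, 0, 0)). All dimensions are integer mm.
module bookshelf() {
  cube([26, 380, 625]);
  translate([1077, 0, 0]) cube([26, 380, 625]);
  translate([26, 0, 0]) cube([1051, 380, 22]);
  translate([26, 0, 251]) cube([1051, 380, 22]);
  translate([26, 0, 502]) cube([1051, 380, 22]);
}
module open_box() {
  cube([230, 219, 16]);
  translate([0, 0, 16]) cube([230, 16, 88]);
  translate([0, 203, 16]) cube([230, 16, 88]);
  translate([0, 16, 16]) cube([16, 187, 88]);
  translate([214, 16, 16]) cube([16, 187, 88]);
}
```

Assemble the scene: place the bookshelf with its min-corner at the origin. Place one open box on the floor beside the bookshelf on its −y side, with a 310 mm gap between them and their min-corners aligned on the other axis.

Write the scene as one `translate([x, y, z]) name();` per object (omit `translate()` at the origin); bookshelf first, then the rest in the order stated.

bookshelf();
translate([0, -529, 0]) open_box();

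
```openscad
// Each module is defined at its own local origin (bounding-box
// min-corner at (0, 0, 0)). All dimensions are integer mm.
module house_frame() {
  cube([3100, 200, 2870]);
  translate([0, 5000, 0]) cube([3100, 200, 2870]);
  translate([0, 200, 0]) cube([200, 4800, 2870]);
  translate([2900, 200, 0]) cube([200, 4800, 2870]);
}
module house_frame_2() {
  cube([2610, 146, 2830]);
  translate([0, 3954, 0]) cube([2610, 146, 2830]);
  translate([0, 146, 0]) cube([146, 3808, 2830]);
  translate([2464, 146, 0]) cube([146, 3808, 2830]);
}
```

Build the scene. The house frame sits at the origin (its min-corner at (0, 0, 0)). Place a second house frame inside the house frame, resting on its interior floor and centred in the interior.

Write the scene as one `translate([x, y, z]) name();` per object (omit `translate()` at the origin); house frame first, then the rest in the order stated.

house_frame();
translate([245, 550, 0]) house_frame_2();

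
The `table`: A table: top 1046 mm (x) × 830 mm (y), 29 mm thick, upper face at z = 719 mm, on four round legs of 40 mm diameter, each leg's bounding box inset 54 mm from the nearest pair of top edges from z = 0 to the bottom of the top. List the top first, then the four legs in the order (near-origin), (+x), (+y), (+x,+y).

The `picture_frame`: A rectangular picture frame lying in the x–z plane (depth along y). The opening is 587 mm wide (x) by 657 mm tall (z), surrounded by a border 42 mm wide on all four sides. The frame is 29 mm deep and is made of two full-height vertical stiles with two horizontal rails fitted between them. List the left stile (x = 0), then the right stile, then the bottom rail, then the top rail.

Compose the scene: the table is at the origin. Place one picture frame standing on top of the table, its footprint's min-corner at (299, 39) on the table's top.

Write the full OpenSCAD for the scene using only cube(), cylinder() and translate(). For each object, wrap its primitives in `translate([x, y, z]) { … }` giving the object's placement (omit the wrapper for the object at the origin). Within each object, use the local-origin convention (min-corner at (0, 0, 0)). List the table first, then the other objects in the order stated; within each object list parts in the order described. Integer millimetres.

translate([0, 0, 690]) cube([1046, 830, 29]);
translate([74, 74, 0]) cylinder(h = 690, r = 20);
translate([972, 74, 0]) cylinder(h = 690, r = 20);
translate([74, 756, 0]) cylinder(h = 690, r = 20);
translate([972, 756, 0]) cylinder(h = 690, r = 20);
translate([299, 39, 719]) {
  cube([42, 29, 741]);
  translate([629, 0, 0]) cube([42, 29, 741]);
  translate([42, 0, 0]) cube([587, 29, 42]);
  translate([42, 0, 699]) cube([587, 29, 42]);
}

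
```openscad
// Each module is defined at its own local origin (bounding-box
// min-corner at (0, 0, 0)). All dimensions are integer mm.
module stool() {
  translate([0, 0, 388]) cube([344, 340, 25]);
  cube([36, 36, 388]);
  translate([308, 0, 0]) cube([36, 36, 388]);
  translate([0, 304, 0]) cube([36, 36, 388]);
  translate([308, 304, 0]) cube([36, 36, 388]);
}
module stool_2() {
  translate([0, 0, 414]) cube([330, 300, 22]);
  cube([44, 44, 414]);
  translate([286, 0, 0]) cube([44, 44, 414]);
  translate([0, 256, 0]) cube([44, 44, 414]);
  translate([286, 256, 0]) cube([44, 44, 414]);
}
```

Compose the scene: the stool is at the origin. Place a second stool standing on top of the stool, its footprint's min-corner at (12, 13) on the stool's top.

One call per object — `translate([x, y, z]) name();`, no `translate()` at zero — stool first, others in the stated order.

stool();
translate([12, 13, 413]) stool_2();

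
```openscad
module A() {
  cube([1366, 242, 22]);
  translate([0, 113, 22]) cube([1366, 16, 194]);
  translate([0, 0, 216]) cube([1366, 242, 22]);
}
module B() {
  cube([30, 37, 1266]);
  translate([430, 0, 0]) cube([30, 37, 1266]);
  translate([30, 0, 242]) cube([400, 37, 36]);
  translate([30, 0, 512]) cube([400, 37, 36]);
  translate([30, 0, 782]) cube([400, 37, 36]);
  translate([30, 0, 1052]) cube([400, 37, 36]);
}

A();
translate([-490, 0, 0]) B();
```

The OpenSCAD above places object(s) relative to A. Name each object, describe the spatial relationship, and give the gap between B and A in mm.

The ladder's nearest face is 30 mm from the I-beam's −x face.

A is an I-beam. B is a ladder. The ladder is on the floor beside the I-beam on its −x side. The gap between the ladder and the I-beam is 30 mm.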